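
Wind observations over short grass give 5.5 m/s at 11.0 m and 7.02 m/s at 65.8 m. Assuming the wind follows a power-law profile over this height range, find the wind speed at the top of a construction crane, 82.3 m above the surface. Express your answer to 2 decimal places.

First find α: α = ln(V₂/V₁)/ln(z₂/z₁) = ln(7.02/5.5)/ln(65.8/11.0) = 0.24402/1.78872 = 0.1364
Extrapolate from 65.8 m to 82.3 m: V₃ = 7.02 × (82.3/65.8)^0.1364 = 7.02 × 1.0310 = 7.2376 m/s

7.24 m/s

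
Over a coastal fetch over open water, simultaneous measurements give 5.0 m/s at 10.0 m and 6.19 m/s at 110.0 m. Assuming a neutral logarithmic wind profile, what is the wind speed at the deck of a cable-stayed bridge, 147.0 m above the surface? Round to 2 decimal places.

6.33 m/s

Log law: V ∝ ln(z/z₀). From the pair, with r = V₁/V₂ = 0.80775,
ln z₀ = (ln z₁ − r·ln z₂)/(1 − r) = (2.3026 − 0.80775×4.7005)/0.19225 = -7.7726 → z₀ = 0.0004211 m
V₃ = V₁ · ln(z₃/z₀)/ln(z₁/z₀) = 5.0 × 12.7630/10.0752 = 6.3339 m/s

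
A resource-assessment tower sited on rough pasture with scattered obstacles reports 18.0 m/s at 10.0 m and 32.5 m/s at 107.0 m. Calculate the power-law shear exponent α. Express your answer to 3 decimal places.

α ≈ 0.249

Power law: V₂/V₁ = (z₂/z₁)^α ⇒ α = ln(V₂/V₁) / ln(z₂/z₁)
α = ln(32.5/18.0) / ln(107.0/10.0) = ln(1.8056) / ln(10.7000)
  = 0.59087 / 2.37024 = 0.24929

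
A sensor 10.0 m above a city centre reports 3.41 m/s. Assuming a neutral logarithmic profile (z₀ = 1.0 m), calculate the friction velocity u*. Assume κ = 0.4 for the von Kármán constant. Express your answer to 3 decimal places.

u* ≈ 0.592 m/s

Log law: V(z) = (u*/κ) · ln(z/z₀) ⇒ u* = κ · V / ln(z/z₀)
u* = 0.4 × 3.41 / ln(10.0/1.0) = 0.4 × 3.41 / 2.3026
   = 1.3640 / 2.3026 = 0.5924 m/s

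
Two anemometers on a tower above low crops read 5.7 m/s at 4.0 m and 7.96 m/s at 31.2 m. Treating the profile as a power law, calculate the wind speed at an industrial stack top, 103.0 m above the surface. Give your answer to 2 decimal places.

First find α: α = ln(V₂/V₁)/ln(z₂/z₁) = ln(7.96/5.7)/ln(31.2/4.0) = 0.33396/2.05412 = 0.1626
Extrapolate from 31.2 m to 103.0 m: V₃ = 7.96 × (103.0/31.2)^0.1626 = 7.96 × 1.2143 = 9.6659 m/s

9.67 m/s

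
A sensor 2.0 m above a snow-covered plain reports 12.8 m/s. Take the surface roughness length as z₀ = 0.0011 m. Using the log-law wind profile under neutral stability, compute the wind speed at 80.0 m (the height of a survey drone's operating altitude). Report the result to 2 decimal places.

19.09 m/s

Log law: V(z) ∝ ln(z/z₀), so V₂/V₁ = ln(z₂/z₀) / ln(z₁/z₀).
ln(80.0/0.0011) = 11.1945, ln(2.0/0.0011) = 7.5056
V₂ = 12.8 × 11.1945/7.5056 = 12.8 × 1.4915 = 19.0910 m/s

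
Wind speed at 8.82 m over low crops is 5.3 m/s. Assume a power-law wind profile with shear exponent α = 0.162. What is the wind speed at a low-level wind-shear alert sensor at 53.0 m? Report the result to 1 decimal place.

7.1 m/s

Power-law profile: V₂ = V₁ · (z₂/z₁)^α
V₂ = 5.3 × (53.0/8.82)^0.162 = 5.3 × (6.0091)^0.162
    = 5.3 × 1.3371 = 7.0867 m/s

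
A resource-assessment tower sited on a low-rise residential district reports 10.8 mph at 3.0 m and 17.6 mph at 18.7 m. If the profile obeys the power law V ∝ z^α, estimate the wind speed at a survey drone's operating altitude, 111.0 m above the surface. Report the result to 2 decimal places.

28.31 mph

First find α: α = ln(V₂/V₁)/ln(z₂/z₁) = ln(17.6/10.8)/ln(18.7/3.0) = 0.48835/1.82991 = 0.2669
Extrapolate from 18.7 m to 111.0 m: V₃ = 17.6 × (111.0/18.7)^0.2669 = 17.6 × 1.6085 = 28.3096 mph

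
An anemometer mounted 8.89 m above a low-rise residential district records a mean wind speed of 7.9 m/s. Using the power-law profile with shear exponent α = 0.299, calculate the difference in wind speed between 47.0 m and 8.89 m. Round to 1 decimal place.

Power law: V₂ = V₁ · (z₂/z₁)^α = 7.9 × (5.2868)^0.299 = 12.9976 m/s
ΔV = 12.9976 − 7.9 = 5.0976 m/s

5.1 m/s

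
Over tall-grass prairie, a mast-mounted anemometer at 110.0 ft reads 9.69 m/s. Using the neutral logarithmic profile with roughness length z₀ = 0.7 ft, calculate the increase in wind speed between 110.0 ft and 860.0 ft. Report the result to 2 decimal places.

Log law: V₂ = V₁ · ln(z₂/z₀)/ln(z₁/z₀) = 9.69 × 7.1136/5.0572 = 13.6304 m/s
ΔV = 13.6304 − 9.69 = 3.9404 m/s

3.94 m/s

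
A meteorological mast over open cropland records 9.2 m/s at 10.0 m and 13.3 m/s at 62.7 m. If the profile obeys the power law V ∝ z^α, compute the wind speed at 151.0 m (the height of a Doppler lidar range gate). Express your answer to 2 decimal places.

First find α: α = ln(V₂/V₁)/ln(z₂/z₁) = ln(13.3/9.2)/ln(62.7/10.0) = 0.36856/1.83578 = 0.2008
Extrapolate from 62.7 m to 151.0 m: V₃ = 13.3 × (151.0/62.7)^0.2008 = 13.3 × 1.1930 = 15.8667 m/s

15.87 m/s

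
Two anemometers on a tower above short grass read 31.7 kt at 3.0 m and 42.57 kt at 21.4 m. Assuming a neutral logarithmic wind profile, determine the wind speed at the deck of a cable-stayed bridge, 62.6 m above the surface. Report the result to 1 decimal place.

48.5 kt

Log law: V ∝ ln(z/z₀). From the pair, with r = V₁/V₂ = 0.74466,
ln z₀ = (ln z₁ − r·ln z₂)/(1 − r) = (1.0986 − 0.74466×3.0634)/0.25534 = -4.6312 → z₀ = 0.009743 m
V₃ = V₁ · ln(z₃/z₀)/ln(z₁/z₀) = 31.7 × 8.7680/5.7299 = 48.5084 kt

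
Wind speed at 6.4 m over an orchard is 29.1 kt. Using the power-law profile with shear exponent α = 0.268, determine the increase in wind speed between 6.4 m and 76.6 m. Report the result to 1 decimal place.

27.5 kt

Power law: V₂ = V₁ · (z₂/z₁)^α = 29.1 × (11.9687)^0.268 = 56.5992 kt
ΔV = 56.5992 − 29.1 = 27.4992 kt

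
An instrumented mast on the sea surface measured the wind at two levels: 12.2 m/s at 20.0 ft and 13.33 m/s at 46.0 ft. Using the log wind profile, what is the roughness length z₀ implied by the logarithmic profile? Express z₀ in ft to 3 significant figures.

z₀ ≈ 0.00249 ft

Log law: V(z) ∝ ln(z/z₀). With r = V₁/V₂ = 12.2/13.33 = 0.91523,
r · ln(z₂/z₀) = ln(z₁/z₀) ⇒ ln z₀ = (ln z₁ − r·ln z₂)/(1 − r)
ln z₀ = (2.99573 − 0.91523×3.82864) / 0.08477 = -5.9967
z₀ = exp(-5.9967) = 0.002487 ft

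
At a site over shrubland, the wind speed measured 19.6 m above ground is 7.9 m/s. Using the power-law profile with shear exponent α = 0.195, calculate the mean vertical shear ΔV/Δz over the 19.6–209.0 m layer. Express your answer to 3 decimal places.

Power law: V₂ = V₁ · (z₂/z₁)^α = 7.9 × (10.6633)^0.195 = 12.5333 m/s
ΔV/Δz = (12.5333 − 7.9)/(209.0 − 19.6) = 4.6333/189.4000 = 0.02446 m/s/m

0.024 m/s/m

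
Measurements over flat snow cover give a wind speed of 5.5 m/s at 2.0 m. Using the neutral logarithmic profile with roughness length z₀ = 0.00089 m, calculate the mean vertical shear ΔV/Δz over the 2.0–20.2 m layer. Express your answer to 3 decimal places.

Log law: V₂ = V₁ · ln(z₂/z₀)/ln(z₁/z₀) = 5.5 × 10.0300/7.7174 = 7.1481 m/s
ΔV/Δz = (7.1481 − 5.5)/(20.2 − 2.0) = 1.6481/18.2000 = 0.09055 m/s/m

0.091 m/s/m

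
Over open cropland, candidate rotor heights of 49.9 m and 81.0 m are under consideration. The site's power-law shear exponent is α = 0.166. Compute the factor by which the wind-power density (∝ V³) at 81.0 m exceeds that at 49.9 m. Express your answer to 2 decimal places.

1.27

Speed ratio: V_B/V_A = (z_B/z_A)^α = (81.0/49.9)^0.166 = (1.6232)^0.166 = 1.08374
Power-density ratio: P_B/P_A = (V_B/V_A)³ = (1.08374)³ = 1.27283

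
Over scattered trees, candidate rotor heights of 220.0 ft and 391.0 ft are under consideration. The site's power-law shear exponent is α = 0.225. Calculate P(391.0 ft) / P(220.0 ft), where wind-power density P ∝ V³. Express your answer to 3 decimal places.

1.474

Speed ratio: V_B/V_A = (z_B/z_A)^α = (391.0/220.0)^0.225 = (1.7773)^0.225 = 1.13814
Power-density ratio: P_B/P_A = (V_B/V_A)³ = (1.13814)³ = 1.47429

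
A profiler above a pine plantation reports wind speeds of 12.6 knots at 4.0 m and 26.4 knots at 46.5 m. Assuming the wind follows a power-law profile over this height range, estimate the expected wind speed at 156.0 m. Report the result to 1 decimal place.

38.0 knots

First find α: α = ln(V₂/V₁)/ln(z₂/z₁) = ln(26.4/12.6)/ln(46.5/4.0) = 0.73967/2.45316 = 0.3015
Extrapolate from 46.5 m to 156.0 m: V₃ = 26.4 × (156.0/46.5)^0.3015 = 26.4 × 1.4405 = 38.0279 knots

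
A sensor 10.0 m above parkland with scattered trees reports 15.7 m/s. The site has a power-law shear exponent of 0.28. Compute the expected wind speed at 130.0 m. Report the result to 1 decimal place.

Power-law profile: V₂ = V₁ · (z₂/z₁)^α
V₂ = 15.7 × (130.0/10.0)^0.28 = 15.7 × (13.0000)^0.28
    = 15.7 × 2.0507 = 32.1961 m/s

32.2 m/s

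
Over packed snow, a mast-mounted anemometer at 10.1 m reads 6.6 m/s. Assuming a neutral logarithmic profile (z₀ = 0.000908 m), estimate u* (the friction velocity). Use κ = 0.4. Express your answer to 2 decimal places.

Log law: V(z) = (u*/κ) · ln(z/z₀) ⇒ u* = κ · V / ln(z/z₀)
u* = 0.4 × 6.6 / ln(10.1/0.000908) = 0.4 × 6.6 / 9.3168
   = 2.6400 / 9.3168 = 0.2834 m/s

u* ≈ 0.28 m/s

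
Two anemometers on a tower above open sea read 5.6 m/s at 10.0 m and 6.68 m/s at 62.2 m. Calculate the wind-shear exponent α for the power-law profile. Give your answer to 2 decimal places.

Power law: V₂/V₁ = (z₂/z₁)^α ⇒ α = ln(V₂/V₁) / ln(z₂/z₁)
α = ln(6.68/5.6) / ln(62.2/10.0) = ln(1.1929) / ln(6.2200)
  = 0.17635 / 1.82777 = 0.09648

α ≈ 0.10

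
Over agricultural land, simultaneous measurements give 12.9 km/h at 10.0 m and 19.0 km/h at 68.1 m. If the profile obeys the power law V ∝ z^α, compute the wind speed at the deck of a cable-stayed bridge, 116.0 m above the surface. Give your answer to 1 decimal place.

First find α: α = ln(V₂/V₁)/ln(z₂/z₁) = ln(19.0/12.9)/ln(68.1/10.0) = 0.38721/1.91839 = 0.2018
Extrapolate from 68.1 m to 116.0 m: V₃ = 19.0 × (116.0/68.1)^0.2018 = 19.0 × 1.1135 = 21.1564 km/h

21.2 km/h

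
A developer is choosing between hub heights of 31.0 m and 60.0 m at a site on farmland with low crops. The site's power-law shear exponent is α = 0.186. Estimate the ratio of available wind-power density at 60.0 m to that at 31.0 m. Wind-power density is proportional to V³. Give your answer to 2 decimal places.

Speed ratio: V_B/V_A = (z_B/z_A)^α = (60.0/31.0)^0.186 = (1.9355)^0.186 = 1.13069
Power-density ratio: P_B/P_A = (V_B/V_A)³ = (1.13069)³ = 1.44553

1.45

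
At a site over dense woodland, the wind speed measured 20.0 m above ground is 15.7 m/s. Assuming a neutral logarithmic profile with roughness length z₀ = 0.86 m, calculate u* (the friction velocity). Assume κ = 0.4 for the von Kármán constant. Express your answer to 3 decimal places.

Log law: V(z) = (u*/κ) · ln(z/z₀) ⇒ u* = κ · V / ln(z/z₀)
u* = 0.4 × 15.7 / ln(20.0/0.86) = 0.4 × 15.7 / 3.1466
   = 6.2800 / 3.1466 = 1.9958 m/s

u* ≈ 1.996 m/s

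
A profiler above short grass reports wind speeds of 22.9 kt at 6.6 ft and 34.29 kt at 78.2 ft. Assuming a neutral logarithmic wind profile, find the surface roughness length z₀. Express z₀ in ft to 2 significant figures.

Log law: V(z) ∝ ln(z/z₀). With r = V₁/V₂ = 22.9/34.29 = 0.66783,
r · ln(z₂/z₀) = ln(z₁/z₀) ⇒ ln z₀ = (ln z₁ − r·ln z₂)/(1 − r)
ln z₀ = (1.88707 − 0.66783×4.35927) / 0.33217 = -3.0834
z₀ = exp(-3.0834) = 0.04580 ft

z₀ ≈ 0.046 ft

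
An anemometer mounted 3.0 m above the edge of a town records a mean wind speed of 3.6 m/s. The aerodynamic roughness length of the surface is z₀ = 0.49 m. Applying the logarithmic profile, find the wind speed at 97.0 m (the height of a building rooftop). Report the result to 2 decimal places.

10.51 m/s

Log law: V(z) ∝ ln(z/z₀), so V₂/V₁ = ln(z₂/z₀) / ln(z₁/z₀).
ln(97.0/0.49) = 5.2881, ln(3.0/0.49) = 1.8120
V₂ = 3.6 × 5.2881/1.8120 = 3.6 × 2.9184 = 10.5063 m/s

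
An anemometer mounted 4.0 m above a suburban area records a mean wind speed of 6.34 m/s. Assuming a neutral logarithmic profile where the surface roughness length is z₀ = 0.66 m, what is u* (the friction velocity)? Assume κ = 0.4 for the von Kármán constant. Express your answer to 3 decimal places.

Log law: V(z) = (u*/κ) · ln(z/z₀) ⇒ u* = κ · V / ln(z/z₀)
u* = 0.4 × 6.34 / ln(4.0/0.66) = 0.4 × 6.34 / 1.8018
   = 2.5360 / 1.8018 = 1.4075 m/s

u* ≈ 1.407 m/s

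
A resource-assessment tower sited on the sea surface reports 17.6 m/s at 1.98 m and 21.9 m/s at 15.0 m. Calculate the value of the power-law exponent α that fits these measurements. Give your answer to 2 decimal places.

Power law: V₂/V₁ = (z₂/z₁)^α ⇒ α = ln(V₂/V₁) / ln(z₂/z₁)
α = ln(21.9/17.6) / ln(15.0/1.98) = ln(1.2443) / ln(7.5758)
  = 0.21859 / 2.02495 = 0.10795

α ≈ 0.11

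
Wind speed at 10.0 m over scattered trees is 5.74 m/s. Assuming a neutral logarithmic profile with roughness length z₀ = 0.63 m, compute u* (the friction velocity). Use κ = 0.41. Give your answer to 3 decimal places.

u* ≈ 0.851 m/s

Log law: V(z) = (u*/κ) · ln(z/z₀) ⇒ u* = κ · V / ln(z/z₀)
u* = 0.41 × 5.74 / ln(10.0/0.63) = 0.41 × 5.74 / 2.7646
   = 2.3534 / 2.7646 = 0.8513 m/s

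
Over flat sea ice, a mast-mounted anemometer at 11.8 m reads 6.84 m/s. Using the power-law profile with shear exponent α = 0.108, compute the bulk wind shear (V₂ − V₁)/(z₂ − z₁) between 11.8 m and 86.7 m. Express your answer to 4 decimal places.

0.0219 m/s/m

Power law: V₂ = V₁ · (z₂/z₁)^α = 6.84 × (7.3475)^0.108 = 8.4840 m/s
ΔV/Δz = (8.4840 − 6.84)/(86.7 − 11.8) = 1.6440/74.9000 = 0.02195 m/s/m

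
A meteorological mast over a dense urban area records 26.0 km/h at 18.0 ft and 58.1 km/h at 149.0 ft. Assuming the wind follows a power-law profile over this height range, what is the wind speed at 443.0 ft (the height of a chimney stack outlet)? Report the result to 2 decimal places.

First find α: α = ln(V₂/V₁)/ln(z₂/z₁) = ln(58.1/26.0)/ln(149.0/18.0) = 0.80407/2.11357 = 0.3804
Extrapolate from 149.0 ft to 443.0 ft: V₃ = 58.1 × (443.0/149.0)^0.3804 = 58.1 × 1.5137 = 87.9433 km/h

87.94 km/h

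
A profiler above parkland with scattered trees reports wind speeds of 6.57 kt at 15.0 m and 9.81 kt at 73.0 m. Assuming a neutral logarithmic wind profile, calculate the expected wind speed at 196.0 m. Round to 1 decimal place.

11.8 kt

Log law: V ∝ ln(z/z₀). From the pair, with r = V₁/V₂ = 0.66972,
ln z₀ = (ln z₁ − r·ln z₂)/(1 − r) = (2.7081 − 0.66972×4.2905)/0.33028 = -0.5007 → z₀ = 0.6061 m
V₃ = V₁ · ln(z₃/z₀)/ln(z₁/z₀) = 6.57 × 5.7788/3.2088 = 11.8322 kt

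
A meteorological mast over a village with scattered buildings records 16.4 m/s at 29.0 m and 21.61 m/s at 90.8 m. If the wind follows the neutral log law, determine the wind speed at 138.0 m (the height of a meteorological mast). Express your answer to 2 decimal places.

Log law: V ∝ ln(z/z₀). From the pair, with r = V₁/V₂ = 0.75891,
ln z₀ = (ln z₁ − r·ln z₂)/(1 − r) = (3.3673 − 0.75891×4.5087)/0.24109 = -0.2255 → z₀ = 0.7981 m
V₃ = V₁ · ln(z₃/z₀)/ln(z₁/z₀) = 16.4 × 5.1527/3.5928 = 23.5208 m/s

23.52 m/s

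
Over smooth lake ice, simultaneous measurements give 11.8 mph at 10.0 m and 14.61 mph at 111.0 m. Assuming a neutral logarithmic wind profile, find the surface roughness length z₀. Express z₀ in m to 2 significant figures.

Log law: V(z) ∝ ln(z/z₀). With r = V₁/V₂ = 11.8/14.61 = 0.80767,
r · ln(z₂/z₀) = ln(z₁/z₀) ⇒ ln z₀ = (ln z₁ − r·ln z₂)/(1 − r)
ln z₀ = (2.30259 − 0.80767×4.70953) / 0.19233 = -7.8049
z₀ = exp(-7.8049) = 0.0004077 m

z₀ ≈ 0.00041 m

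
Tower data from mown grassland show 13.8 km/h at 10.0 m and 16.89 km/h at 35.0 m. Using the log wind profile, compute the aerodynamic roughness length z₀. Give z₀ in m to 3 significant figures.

z₀ ≈ 0.0372 m

Log law: V(z) ∝ ln(z/z₀). With r = V₁/V₂ = 13.8/16.89 = 0.81705,
r · ln(z₂/z₀) = ln(z₁/z₀) ⇒ ln z₀ = (ln z₁ − r·ln z₂)/(1 − r)
ln z₀ = (2.30259 − 0.81705×3.55535) / 0.18295 = -3.2923
z₀ = exp(-3.2923) = 0.03717 m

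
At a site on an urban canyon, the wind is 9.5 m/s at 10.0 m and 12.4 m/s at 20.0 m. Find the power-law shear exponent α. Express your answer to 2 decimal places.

Power law: V₂/V₁ = (z₂/z₁)^α ⇒ α = ln(V₂/V₁) / ln(z₂/z₁)
α = ln(12.4/9.5) / ln(20.0/10.0) = ln(1.3053) / ln(2.0000)
  = 0.26640 / 0.69315 = 0.38434

α ≈ 0.38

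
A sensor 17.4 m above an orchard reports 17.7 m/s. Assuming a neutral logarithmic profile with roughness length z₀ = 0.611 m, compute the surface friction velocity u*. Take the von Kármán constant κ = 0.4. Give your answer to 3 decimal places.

Log law: V(z) = (u*/κ) · ln(z/z₀) ⇒ u* = κ · V / ln(z/z₀)
u* = 0.4 × 17.7 / ln(17.4/0.611) = 0.4 × 17.7 / 3.3491
   = 7.0800 / 3.3491 = 2.1140 m/s

u* ≈ 2.114 m/s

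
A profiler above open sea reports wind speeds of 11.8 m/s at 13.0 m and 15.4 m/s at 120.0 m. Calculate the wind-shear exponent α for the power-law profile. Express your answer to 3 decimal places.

α ≈ 0.120

Power law: V₂/V₁ = (z₂/z₁)^α ⇒ α = ln(V₂/V₁) / ln(z₂/z₁)
α = ln(15.4/11.8) / ln(120.0/13.0) = ln(1.3051) / ln(9.2308)
  = 0.26627 / 2.22254 = 0.11980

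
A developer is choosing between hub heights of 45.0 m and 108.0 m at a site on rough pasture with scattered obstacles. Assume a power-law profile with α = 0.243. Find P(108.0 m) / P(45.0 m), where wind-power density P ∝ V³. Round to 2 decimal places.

1.89

Speed ratio: V_B/V_A = (z_B/z_A)^α = (108.0/45.0)^0.243 = (2.4000)^0.243 = 1.23706
Power-density ratio: P_B/P_A = (V_B/V_A)³ = (1.23706)³ = 1.89310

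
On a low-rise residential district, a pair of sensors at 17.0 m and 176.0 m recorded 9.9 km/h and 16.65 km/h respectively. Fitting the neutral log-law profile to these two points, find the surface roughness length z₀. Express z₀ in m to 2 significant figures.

Log law: V(z) ∝ ln(z/z₀). With r = V₁/V₂ = 9.9/16.65 = 0.59459,
r · ln(z₂/z₀) = ln(z₁/z₀) ⇒ ln z₀ = (ln z₁ − r·ln z₂)/(1 − r)
ln z₀ = (2.83321 − 0.59459×5.17048) / 0.40541 = -0.5948
z₀ = exp(-0.5948) = 0.5517 m

z₀ ≈ 0.55 m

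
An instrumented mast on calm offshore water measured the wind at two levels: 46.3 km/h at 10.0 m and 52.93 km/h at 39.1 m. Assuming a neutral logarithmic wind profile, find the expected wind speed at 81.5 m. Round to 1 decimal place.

56.5 km/h

Log law: V ∝ ln(z/z₀). From the pair, with r = V₁/V₂ = 0.87474,
ln z₀ = (ln z₁ − r·ln z₂)/(1 − r) = (2.3026 − 0.87474×3.6661)/0.12526 = -7.2196 → z₀ = 0.0007321 m
V₃ = V₁ · ln(z₃/z₀)/ln(z₁/z₀) = 46.3 × 11.6202/9.5221 = 56.5013 km/h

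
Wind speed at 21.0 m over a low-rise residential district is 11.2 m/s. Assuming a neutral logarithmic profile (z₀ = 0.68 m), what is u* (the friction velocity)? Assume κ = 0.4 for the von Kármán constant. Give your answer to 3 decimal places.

Log law: V(z) = (u*/κ) · ln(z/z₀) ⇒ u* = κ · V / ln(z/z₀)
u* = 0.4 × 11.2 / ln(21.0/0.68) = 0.4 × 11.2 / 3.4302
   = 4.4800 / 3.4302 = 1.3061 m/s

u* ≈ 1.306 m/s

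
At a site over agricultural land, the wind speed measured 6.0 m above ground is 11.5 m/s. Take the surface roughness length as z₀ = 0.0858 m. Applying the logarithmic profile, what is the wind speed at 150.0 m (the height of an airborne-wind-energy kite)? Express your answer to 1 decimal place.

20.2 m/s

Log law: V(z) ∝ ln(z/z₀), so V₂/V₁ = ln(z₂/z₀) / ln(z₁/z₀).
ln(150.0/0.0858) = 7.4664, ln(6.0/0.0858) = 4.2475
V₂ = 11.5 × 7.4664/4.2475 = 11.5 × 1.7578 = 20.2150 m/s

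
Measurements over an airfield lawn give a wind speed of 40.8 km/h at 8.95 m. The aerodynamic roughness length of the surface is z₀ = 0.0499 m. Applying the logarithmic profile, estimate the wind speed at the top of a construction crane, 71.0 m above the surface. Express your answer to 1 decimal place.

57.1 km/h

Log law: V(z) ∝ ln(z/z₀), so V₂/V₁ = ln(z₂/z₀) / ln(z₁/z₀).
ln(71.0/0.0499) = 7.2604, ln(8.95/0.0499) = 5.1894
V₂ = 40.8 × 7.2604/5.1894 = 40.8 × 1.3991 = 57.0828 km/h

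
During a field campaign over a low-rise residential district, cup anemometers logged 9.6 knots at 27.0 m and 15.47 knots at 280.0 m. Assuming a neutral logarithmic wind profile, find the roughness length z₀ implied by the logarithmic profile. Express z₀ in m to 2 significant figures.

z₀ ≈ 0.59 m

Log law: V(z) ∝ ln(z/z₀). With r = V₁/V₂ = 9.6/15.47 = 0.62056,
r · ln(z₂/z₀) = ln(z₁/z₀) ⇒ ln z₀ = (ln z₁ − r·ln z₂)/(1 − r)
ln z₀ = (3.29584 − 0.62056×5.63479) / 0.37944 = -0.5294
z₀ = exp(-0.5294) = 0.5890 m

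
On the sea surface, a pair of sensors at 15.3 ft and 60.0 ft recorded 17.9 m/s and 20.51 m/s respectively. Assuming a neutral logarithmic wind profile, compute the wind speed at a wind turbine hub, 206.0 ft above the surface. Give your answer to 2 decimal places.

22.87 m/s

Log law: V ∝ ln(z/z₀). From the pair, with r = V₁/V₂ = 0.87275,
ln z₀ = (ln z₁ − r·ln z₂)/(1 − r) = (2.7279 − 0.87275×4.0943)/0.12725 = -6.6439 → z₀ = 0.001302 ft
V₃ = V₁ · ln(z₃/z₀)/ln(z₁/z₀) = 17.9 × 11.9717/9.3717 = 22.8660 m/s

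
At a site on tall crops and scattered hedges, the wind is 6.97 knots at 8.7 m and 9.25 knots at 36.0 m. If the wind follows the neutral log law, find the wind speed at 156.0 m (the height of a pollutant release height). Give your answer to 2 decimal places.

11.60 knots

Log law: V ∝ ln(z/z₀). From the pair, with r = V₁/V₂ = 0.75351,
ln z₀ = (ln z₁ − r·ln z₂)/(1 − r) = (2.1633 − 0.75351×3.5835)/0.24649 = -2.1782 → z₀ = 0.1132 m
V₃ = V₁ · ln(z₃/z₀)/ln(z₁/z₀) = 6.97 × 7.2281/4.3416 = 11.6041 knots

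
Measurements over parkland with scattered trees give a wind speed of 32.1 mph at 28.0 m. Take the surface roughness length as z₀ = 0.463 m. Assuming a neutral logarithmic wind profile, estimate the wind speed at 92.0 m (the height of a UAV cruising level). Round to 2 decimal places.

41.41 mph

Log law: V(z) ∝ ln(z/z₀), so V₂/V₁ = ln(z₂/z₀) / ln(z₁/z₀).
ln(92.0/0.463) = 5.2918, ln(28.0/0.463) = 4.1022
V₂ = 32.1 × 5.2918/4.1022 = 32.1 × 1.2900 = 41.4085 mph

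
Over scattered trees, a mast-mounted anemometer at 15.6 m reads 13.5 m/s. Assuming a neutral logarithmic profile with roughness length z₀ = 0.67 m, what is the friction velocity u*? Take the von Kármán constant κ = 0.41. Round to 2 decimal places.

Log law: V(z) = (u*/κ) · ln(z/z₀) ⇒ u* = κ · V / ln(z/z₀)
u* = 0.41 × 13.5 / ln(15.6/0.67) = 0.41 × 13.5 / 3.1477
   = 5.5350 / 3.1477 = 1.7584 m/s

u* ≈ 1.76 m/s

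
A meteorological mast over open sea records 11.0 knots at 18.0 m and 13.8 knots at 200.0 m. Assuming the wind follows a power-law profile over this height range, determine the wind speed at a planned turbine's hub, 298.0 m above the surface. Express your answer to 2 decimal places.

First find α: α = ln(V₂/V₁)/ln(z₂/z₁) = ln(13.8/11.0)/ln(200.0/18.0) = 0.22677/2.40795 = 0.0942
Extrapolate from 200.0 m to 298.0 m: V₃ = 13.8 × (298.0/200.0)^0.0942 = 13.8 × 1.0383 = 14.3281 knots

14.33 knots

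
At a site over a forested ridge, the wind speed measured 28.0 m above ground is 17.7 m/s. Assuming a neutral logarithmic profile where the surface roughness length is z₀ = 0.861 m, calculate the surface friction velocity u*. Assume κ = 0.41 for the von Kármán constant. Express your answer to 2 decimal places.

u* ≈ 2.08 m/s

Log law: V(z) = (u*/κ) · ln(z/z₀) ⇒ u* = κ · V / ln(z/z₀)
u* = 0.41 × 17.7 / ln(28.0/0.861) = 0.41 × 17.7 / 3.4819
   = 7.2570 / 3.4819 = 2.0842 m/s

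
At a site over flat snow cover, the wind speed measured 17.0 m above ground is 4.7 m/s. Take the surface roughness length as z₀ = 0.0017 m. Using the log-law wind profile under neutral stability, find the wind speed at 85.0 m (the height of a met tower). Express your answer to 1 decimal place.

5.5 m/s

Log law: V(z) ∝ ln(z/z₀), so V₂/V₁ = ln(z₂/z₀) / ln(z₁/z₀).
ln(85.0/0.0017) = 10.8198, ln(17.0/0.0017) = 9.2103
V₂ = 4.7 × 10.8198/9.2103 = 4.7 × 1.1747 = 5.5213 m/s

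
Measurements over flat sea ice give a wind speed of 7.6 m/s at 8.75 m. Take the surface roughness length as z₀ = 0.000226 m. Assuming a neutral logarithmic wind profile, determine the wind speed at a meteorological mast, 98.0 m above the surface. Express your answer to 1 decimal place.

9.3 m/s

Log law: V(z) ∝ ln(z/z₀), so V₂/V₁ = ln(z₂/z₀) / ln(z₁/z₀).
ln(98.0/0.000226) = 12.9799, ln(8.75/0.000226) = 10.5640
V₂ = 7.6 × 12.9799/10.5640 = 7.6 × 1.2287 = 9.3381 m/s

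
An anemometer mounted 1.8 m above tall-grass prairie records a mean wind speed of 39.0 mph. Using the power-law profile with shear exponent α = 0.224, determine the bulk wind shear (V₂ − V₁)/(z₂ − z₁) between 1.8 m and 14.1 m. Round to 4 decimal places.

Power law: V₂ = V₁ · (z₂/z₁)^α = 39.0 × (7.8333)^0.224 = 61.8456 mph
ΔV/Δz = (61.8456 − 39.0)/(14.1 − 1.8) = 22.8456/12.3000 = 1.85736 mph/m

1.8574 mph/m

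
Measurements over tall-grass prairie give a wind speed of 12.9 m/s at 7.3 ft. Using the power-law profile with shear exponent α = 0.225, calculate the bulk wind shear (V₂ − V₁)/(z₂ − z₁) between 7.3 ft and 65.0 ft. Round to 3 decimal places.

Power law: V₂ = V₁ · (z₂/z₁)^α = 12.9 × (8.9041)^0.225 = 21.0983 m/s
ΔV/Δz = (21.0983 − 12.9)/(65.0 − 7.3) = 8.1983/57.7000 = 0.14209 m/s/ft

0.142 m/s/ft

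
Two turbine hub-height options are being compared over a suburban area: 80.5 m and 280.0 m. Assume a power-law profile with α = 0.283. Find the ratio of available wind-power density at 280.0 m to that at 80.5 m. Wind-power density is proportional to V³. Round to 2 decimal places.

2.88

Speed ratio: V_B/V_A = (z_B/z_A)^α = (280.0/80.5)^0.283 = (3.4783)^0.283 = 1.42300
Power-density ratio: P_B/P_A = (V_B/V_A)³ = (1.42300)³ = 2.88149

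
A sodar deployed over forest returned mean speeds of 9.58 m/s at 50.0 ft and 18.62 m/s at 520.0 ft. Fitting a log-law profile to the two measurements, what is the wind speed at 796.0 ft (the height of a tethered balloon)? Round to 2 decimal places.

Log law: V ∝ ln(z/z₀). From the pair, with r = V₁/V₂ = 0.51450,
ln z₀ = (ln z₁ − r·ln z₂)/(1 − r) = (3.9120 − 0.51450×6.2538)/0.48550 = 1.4303 → z₀ = 4.180 ft
V₃ = V₁ · ln(z₃/z₀)/ln(z₁/z₀) = 9.58 × 5.2493/2.4817 = 20.2636 m/s

20.26 m/s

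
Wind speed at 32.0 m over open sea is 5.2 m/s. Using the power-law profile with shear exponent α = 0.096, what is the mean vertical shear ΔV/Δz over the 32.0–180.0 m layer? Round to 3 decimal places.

0.006 m/s/m

Power law: V₂ = V₁ · (z₂/z₁)^α = 5.2 × (5.6250)^0.096 = 6.1378 m/s
ΔV/Δz = (6.1378 − 5.2)/(180.0 − 32.0) = 0.9378/148.0000 = 0.00634 m/s/m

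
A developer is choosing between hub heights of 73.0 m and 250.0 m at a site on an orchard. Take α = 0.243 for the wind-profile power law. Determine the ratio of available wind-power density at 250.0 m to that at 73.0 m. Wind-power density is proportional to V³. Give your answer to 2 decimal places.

2.45

Speed ratio: V_B/V_A = (z_B/z_A)^α = (250.0/73.0)^0.243 = (3.4247)^0.243 = 1.34869
Power-density ratio: P_B/P_A = (V_B/V_A)³ = (1.34869)³ = 2.45322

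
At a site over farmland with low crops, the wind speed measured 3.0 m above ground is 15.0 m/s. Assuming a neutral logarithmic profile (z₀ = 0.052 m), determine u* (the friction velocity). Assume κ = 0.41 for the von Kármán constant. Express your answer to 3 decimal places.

u* ≈ 1.517 m/s

Log law: V(z) = (u*/κ) · ln(z/z₀) ⇒ u* = κ · V / ln(z/z₀)
u* = 0.41 × 15.0 / ln(3.0/0.052) = 0.41 × 15.0 / 4.0551
   = 6.1500 / 4.0551 = 1.5166 m/s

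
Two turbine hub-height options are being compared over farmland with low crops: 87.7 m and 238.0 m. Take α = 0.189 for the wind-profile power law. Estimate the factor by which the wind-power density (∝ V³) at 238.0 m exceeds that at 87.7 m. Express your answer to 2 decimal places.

1.76

Speed ratio: V_B/V_A = (z_B/z_A)^α = (238.0/87.7)^0.189 = (2.7138)^0.189 = 1.20766
Power-density ratio: P_B/P_A = (V_B/V_A)³ = (1.20766)³ = 1.76132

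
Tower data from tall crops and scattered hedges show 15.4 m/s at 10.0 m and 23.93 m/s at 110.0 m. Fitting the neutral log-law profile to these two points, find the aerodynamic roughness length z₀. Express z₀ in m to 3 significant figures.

z₀ ≈ 0.132 m

Log law: V(z) ∝ ln(z/z₀). With r = V₁/V₂ = 15.4/23.93 = 0.64354,
r · ln(z₂/z₀) = ln(z₁/z₀) ⇒ ln z₀ = (ln z₁ − r·ln z₂)/(1 − r)
ln z₀ = (2.30259 − 0.64354×4.70048) / 0.35646 = -2.0266
z₀ = exp(-2.0266) = 0.1318 m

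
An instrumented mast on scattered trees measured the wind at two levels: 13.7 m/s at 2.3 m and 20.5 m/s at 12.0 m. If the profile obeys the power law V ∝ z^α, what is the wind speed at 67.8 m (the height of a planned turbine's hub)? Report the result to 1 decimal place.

First find α: α = ln(V₂/V₁)/ln(z₂/z₁) = ln(20.5/13.7)/ln(12.0/2.3) = 0.40303/1.65200 = 0.2440
Extrapolate from 12.0 m to 67.8 m: V₃ = 20.5 × (67.8/12.0)^0.2440 = 20.5 × 1.5257 = 31.2771 m/s

31.3 m/s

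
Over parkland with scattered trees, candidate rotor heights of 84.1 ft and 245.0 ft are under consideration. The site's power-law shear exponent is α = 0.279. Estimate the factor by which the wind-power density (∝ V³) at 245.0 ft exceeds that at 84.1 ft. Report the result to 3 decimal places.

2.447

Speed ratio: V_B/V_A = (z_B/z_A)^α = (245.0/84.1)^0.279 = (2.9132)^0.279 = 1.34759
Power-density ratio: P_B/P_A = (V_B/V_A)³ = (1.34759)³ = 2.44725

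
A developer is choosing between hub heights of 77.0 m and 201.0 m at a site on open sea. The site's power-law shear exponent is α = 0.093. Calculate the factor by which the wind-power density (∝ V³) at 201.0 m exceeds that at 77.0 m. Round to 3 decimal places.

Speed ratio: V_B/V_A = (z_B/z_A)^α = (201.0/77.0)^0.093 = (2.6104)^0.093 = 1.09334
Power-density ratio: P_B/P_A = (V_B/V_A)³ = (1.09334)³ = 1.30696

1.307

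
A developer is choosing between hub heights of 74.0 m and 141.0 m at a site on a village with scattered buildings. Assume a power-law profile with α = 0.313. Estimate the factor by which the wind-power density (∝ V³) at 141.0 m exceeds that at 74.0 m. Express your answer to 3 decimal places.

1.832

Speed ratio: V_B/V_A = (z_B/z_A)^α = (141.0/74.0)^0.313 = (1.9054)^0.313 = 1.22359
Power-density ratio: P_B/P_A = (V_B/V_A)³ = (1.22359)³ = 1.83193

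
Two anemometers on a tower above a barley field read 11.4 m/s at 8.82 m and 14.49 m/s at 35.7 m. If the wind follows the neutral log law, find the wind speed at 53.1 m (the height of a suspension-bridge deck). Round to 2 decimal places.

Log law: V ∝ ln(z/z₀). From the pair, with r = V₁/V₂ = 0.78675,
ln z₀ = (ln z₁ − r·ln z₂)/(1 − r) = (2.1770 − 0.78675×3.5752)/0.21325 = -2.9811 → z₀ = 0.05074 m
V₃ = V₁ · ln(z₃/z₀)/ln(z₁/z₀) = 11.4 × 6.9533/5.1581 = 15.3675 m/s

15.37 m/s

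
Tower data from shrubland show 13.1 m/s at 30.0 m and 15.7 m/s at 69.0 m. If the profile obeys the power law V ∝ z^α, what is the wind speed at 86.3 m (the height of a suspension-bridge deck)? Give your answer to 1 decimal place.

First find α: α = ln(V₂/V₁)/ln(z₂/z₁) = ln(15.7/13.1)/ln(69.0/30.0) = 0.18105/0.83291 = 0.2174
Extrapolate from 69.0 m to 86.3 m: V₃ = 15.7 × (86.3/69.0)^0.2174 = 15.7 × 1.0498 = 16.4824 m/s

16.5 m/s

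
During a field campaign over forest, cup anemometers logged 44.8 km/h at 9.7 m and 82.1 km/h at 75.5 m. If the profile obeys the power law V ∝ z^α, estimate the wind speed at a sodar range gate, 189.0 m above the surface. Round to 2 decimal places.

107.64 km/h

First find α: α = ln(V₂/V₁)/ln(z₂/z₁) = ln(82.1/44.8)/ln(75.5/9.7) = 0.60573/2.05201 = 0.2952
Extrapolate from 75.5 m to 189.0 m: V₃ = 82.1 × (189.0/75.5)^0.2952 = 82.1 × 1.3111 = 107.6417 km/h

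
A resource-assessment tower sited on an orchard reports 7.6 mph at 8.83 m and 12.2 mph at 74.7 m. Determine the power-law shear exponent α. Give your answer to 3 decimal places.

Power law: V₂/V₁ = (z₂/z₁)^α ⇒ α = ln(V₂/V₁) / ln(z₂/z₁)
α = ln(12.2/7.6) / ln(74.7/8.83) = ln(1.6053) / ln(8.4598)
  = 0.47329 / 2.13533 = 0.22165

α ≈ 0.222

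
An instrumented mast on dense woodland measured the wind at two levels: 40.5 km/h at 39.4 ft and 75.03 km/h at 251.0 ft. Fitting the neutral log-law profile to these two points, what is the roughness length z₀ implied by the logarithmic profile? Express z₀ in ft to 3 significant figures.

z₀ ≈ 4.49 ft

Log law: V(z) ∝ ln(z/z₀). With r = V₁/V₂ = 40.5/75.03 = 0.53978,
r · ln(z₂/z₀) = ln(z₁/z₀) ⇒ ln z₀ = (ln z₁ − r·ln z₂)/(1 − r)
ln z₀ = (3.67377 − 0.53978×5.52545) / 0.46022 = 1.5019
z₀ = exp(1.5019) = 4.490 ft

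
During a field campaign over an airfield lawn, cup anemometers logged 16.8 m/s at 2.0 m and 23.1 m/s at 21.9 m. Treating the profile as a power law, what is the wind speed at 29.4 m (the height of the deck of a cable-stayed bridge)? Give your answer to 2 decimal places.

24.02 m/s

First find α: α = ln(V₂/V₁)/ln(z₂/z₁) = ln(23.1/16.8)/ln(21.9/2.0) = 0.31845/2.39334 = 0.1331
Extrapolate from 21.9 m to 29.4 m: V₃ = 23.1 × (29.4/21.9)^0.1331 = 23.1 × 1.0400 = 24.0232 m/s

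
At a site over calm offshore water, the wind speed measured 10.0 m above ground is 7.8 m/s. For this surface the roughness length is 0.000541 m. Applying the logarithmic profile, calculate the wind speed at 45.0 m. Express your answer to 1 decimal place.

Log law: V(z) ∝ ln(z/z₀), so V₂/V₁ = ln(z₂/z₀) / ln(z₁/z₀).
ln(45.0/0.000541) = 11.3288, ln(10.0/0.000541) = 9.8247
V₂ = 7.8 × 11.3288/9.8247 = 7.8 × 1.1531 = 8.9941 m/s

9.0 m/s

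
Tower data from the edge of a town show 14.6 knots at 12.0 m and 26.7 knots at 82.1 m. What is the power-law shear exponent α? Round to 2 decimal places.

Power law: V₂/V₁ = (z₂/z₁)^α ⇒ α = ln(V₂/V₁) / ln(z₂/z₁)
α = ln(26.7/14.6) / ln(82.1/12.0) = ln(1.8288) / ln(6.8417)
  = 0.60364 / 1.92303 = 0.31390

α ≈ 0.31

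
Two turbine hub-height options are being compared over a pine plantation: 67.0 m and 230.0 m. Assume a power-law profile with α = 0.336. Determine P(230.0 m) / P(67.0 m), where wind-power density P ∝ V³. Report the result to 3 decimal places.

3.467

Speed ratio: V_B/V_A = (z_B/z_A)^α = (230.0/67.0)^0.336 = (3.4328)^0.336 = 1.51349
Power-density ratio: P_B/P_A = (V_B/V_A)³ = (1.51349)³ = 3.46688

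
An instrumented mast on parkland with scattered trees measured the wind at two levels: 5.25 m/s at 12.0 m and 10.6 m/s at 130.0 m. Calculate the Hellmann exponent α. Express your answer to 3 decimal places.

Power law: V₂/V₁ = (z₂/z₁)^α ⇒ α = ln(V₂/V₁) / ln(z₂/z₁)
α = ln(10.6/5.25) / ln(130.0/12.0) = ln(2.0190) / ln(10.8333)
  = 0.70263 / 2.38263 = 0.29490

α ≈ 0.295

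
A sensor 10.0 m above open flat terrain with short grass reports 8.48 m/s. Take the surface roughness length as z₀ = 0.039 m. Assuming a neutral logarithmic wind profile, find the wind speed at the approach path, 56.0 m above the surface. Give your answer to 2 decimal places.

Log law: V(z) ∝ ln(z/z₀), so V₂/V₁ = ln(z₂/z₀) / ln(z₁/z₀).
ln(56.0/0.039) = 7.2695, ln(10.0/0.039) = 5.5468
V₂ = 8.48 × 7.2695/5.5468 = 8.48 × 1.3106 = 11.1138 m/s

11.11 m/s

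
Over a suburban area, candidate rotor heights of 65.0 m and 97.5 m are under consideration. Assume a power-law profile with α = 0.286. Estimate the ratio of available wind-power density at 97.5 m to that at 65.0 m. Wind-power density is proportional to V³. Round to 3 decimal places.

Speed ratio: V_B/V_A = (z_B/z_A)^α = (97.5/65.0)^0.286 = (1.5000)^0.286 = 1.12295
Power-density ratio: P_B/P_A = (V_B/V_A)³ = (1.12295)³ = 1.41608

1.416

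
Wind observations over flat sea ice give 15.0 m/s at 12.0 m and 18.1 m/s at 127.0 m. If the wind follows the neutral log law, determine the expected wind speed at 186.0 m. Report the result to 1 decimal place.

Log law: V ∝ ln(z/z₀). From the pair, with r = V₁/V₂ = 0.82873,
ln z₀ = (ln z₁ − r·ln z₂)/(1 − r) = (2.4849 − 0.82873×4.8442)/0.17127 = -8.9310 → z₀ = 0.0001322 m
V₃ = V₁ · ln(z₃/z₀)/ln(z₁/z₀) = 15.0 × 14.1567/11.4159 = 18.6014 m/s

18.6 m/s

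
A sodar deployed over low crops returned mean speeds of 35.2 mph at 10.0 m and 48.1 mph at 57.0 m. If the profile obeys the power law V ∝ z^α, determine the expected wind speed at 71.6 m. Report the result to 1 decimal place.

First find α: α = ln(V₂/V₁)/ln(z₂/z₁) = ln(48.1/35.2)/ln(57.0/10.0) = 0.31224/1.74047 = 0.1794
Extrapolate from 57.0 m to 71.6 m: V₃ = 48.1 × (71.6/57.0)^0.1794 = 48.1 × 1.0418 = 50.1086 mph

50.1 mph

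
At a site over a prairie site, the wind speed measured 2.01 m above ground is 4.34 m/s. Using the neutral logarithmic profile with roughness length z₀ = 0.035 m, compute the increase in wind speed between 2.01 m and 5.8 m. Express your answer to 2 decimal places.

1.14 m/s

Log law: V₂ = V₁ · ln(z₂/z₀)/ln(z₁/z₀) = 4.34 × 5.1103/4.0505 = 5.4755 m/s
ΔV = 5.4755 − 4.34 = 1.1355 m/s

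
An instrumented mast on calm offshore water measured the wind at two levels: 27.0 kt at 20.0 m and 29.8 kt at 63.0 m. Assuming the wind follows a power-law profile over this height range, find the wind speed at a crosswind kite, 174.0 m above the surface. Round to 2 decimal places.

32.52 kt

First find α: α = ln(V₂/V₁)/ln(z₂/z₁) = ln(29.8/27.0)/ln(63.0/20.0) = 0.09867/1.14740 = 0.0860
Extrapolate from 63.0 m to 174.0 m: V₃ = 29.8 × (174.0/63.0)^0.0860 = 29.8 × 1.0913 = 32.5206 kt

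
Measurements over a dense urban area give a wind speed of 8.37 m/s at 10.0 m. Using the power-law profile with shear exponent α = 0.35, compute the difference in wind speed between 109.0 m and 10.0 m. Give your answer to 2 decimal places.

Power law: V₂ = V₁ · (z₂/z₁)^α = 8.37 × (10.9000)^0.35 = 19.3119 m/s
ΔV = 19.3119 − 8.37 = 10.9419 m/s

10.94 m/s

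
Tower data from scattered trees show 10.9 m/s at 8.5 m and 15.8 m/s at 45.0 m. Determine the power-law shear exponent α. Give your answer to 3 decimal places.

α ≈ 0.223

Power law: V₂/V₁ = (z₂/z₁)^α ⇒ α = ln(V₂/V₁) / ln(z₂/z₁)
α = ln(15.8/10.9) / ln(45.0/8.5) = ln(1.4495) / ln(5.2941)
  = 0.37125 / 1.66660 = 0.22276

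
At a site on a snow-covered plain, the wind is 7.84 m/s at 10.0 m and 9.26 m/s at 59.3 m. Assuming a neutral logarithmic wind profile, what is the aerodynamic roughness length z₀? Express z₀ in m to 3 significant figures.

Log law: V(z) ∝ ln(z/z₀). With r = V₁/V₂ = 7.84/9.26 = 0.84665,
r · ln(z₂/z₀) = ln(z₁/z₀) ⇒ ln z₀ = (ln z₁ − r·ln z₂)/(1 − r)
ln z₀ = (2.30259 − 0.84665×4.08261) / 0.15335 = -7.5252
z₀ = exp(-7.5252) = 0.0005393 m

z₀ ≈ 0.000539 m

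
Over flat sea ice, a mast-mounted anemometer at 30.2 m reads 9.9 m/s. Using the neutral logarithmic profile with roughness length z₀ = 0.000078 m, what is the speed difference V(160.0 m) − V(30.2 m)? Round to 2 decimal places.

1.28 m/s

Log law: V₂ = V₁ · ln(z₂/z₀)/ln(z₁/z₀) = 9.9 × 14.5340/12.8666 = 11.1829 m/s
ΔV = 11.1829 − 9.9 = 1.2829 m/s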